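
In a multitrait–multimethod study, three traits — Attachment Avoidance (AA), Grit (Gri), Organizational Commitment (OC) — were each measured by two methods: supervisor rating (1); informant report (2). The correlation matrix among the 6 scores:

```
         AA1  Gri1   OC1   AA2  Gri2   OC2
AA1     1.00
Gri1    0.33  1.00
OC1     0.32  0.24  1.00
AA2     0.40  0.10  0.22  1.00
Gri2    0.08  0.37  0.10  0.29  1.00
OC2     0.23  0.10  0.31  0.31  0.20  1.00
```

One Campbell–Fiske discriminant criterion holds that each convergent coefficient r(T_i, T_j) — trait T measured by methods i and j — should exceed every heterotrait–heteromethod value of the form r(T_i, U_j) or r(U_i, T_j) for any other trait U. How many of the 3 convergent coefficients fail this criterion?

0

Checking each validity diagonal entry against its comparison values:
AA (methods 1·2): 0.40 vs {0.08, 0.10, 0.23, 0.22} → pass.
Gri (methods 1·2): 0.37 vs {0.10, 0.08, 0.10, 0.10} → pass.
OC (methods 1·2): 0.31 vs {0.22, 0.23, 0.10, 0.10} → pass.
0 of 3 fail.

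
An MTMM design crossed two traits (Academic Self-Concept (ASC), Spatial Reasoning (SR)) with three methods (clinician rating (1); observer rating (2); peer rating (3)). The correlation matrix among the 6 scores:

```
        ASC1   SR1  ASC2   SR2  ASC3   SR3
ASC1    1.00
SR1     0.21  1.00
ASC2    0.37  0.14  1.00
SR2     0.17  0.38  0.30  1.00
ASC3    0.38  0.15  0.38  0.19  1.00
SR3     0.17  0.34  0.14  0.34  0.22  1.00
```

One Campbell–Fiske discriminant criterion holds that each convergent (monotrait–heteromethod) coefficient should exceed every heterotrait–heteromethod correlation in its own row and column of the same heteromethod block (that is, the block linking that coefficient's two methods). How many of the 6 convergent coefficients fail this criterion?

Each convergent coefficient versus the relevant comparison correlations:
ASC (methods 1·2): 0.37 vs {0.17, 0.14} → pass.
ASC (methods 1·3): 0.38 vs {0.17, 0.15} → pass.
ASC (methods 2·3): 0.38 vs {0.14, 0.19} → pass.
SR (methods 1·2): 0.38 vs {0.14, 0.17} → pass.
SR (methods 1·3): 0.34 vs {0.15, 0.17} → pass.
SR (methods 2·3): 0.34 vs {0.19, 0.14} → pass.
0 of 6 fail.

0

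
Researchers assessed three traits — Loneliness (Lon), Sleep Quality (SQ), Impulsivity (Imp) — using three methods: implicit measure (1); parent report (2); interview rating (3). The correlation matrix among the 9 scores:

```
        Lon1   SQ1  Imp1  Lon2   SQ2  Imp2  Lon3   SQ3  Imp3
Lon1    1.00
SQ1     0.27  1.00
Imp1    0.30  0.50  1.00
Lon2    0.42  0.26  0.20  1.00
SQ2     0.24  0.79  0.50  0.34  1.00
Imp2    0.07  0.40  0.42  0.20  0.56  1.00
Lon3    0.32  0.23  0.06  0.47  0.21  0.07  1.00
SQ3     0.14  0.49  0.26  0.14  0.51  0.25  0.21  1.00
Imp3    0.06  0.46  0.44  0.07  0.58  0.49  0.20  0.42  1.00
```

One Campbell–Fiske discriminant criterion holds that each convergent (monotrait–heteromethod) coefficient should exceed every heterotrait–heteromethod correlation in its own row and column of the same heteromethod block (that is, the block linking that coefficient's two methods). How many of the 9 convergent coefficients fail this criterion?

4

Checking each validity diagonal entry against its comparison values:
Lon (methods 1·2): 0.42 vs {0.24, 0.26, 0.07, 0.20} → pass.
Lon (methods 1·3): 0.32 vs {0.14, 0.23, 0.06, 0.06} → pass.
Lon (methods 2·3): 0.47 vs {0.14, 0.21, 0.07, 0.07} → pass.
SQ (methods 1·2): 0.79 vs {0.26, 0.24, 0.40, 0.50} → pass.
SQ (methods 1·3): 0.49 vs {0.23, 0.14, 0.46, 0.26} → pass.
SQ (methods 2·3): 0.51 vs {0.21, 0.14, 0.58, 0.25} → fail.
Imp (methods 1·2): 0.42 vs {0.20, 0.07, 0.50, 0.40} → fail.
Imp (methods 1·3): 0.44 vs {0.06, 0.06, 0.26, 0.46} → fail.
Imp (methods 2·3): 0.49 vs {0.07, 0.07, 0.25, 0.58} → fail.
4 of 9 fail.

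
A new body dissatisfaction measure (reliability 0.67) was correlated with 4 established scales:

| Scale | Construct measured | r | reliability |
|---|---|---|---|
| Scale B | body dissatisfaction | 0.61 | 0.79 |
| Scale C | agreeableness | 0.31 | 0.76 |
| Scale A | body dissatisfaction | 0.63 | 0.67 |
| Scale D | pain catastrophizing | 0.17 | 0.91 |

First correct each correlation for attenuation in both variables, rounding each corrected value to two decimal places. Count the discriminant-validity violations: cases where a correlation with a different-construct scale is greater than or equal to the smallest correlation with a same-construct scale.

Disattenuated r (r / √(r_scale · r_new)):
  Scale B (conv): 0.61 / √(0.79·0.67) = 0.84
  Scale C (disc): 0.31 / √(0.76·0.67) = 0.43
  Scale A (conv): 0.63 / √(0.67·0.67) = 0.94
  Scale D (disc): 0.17 / √(0.91·0.67) = 0.22
Smallest convergent = 0.84. Discriminant values: 0.43, 0.22; count ≥ 0.84 → 0.

0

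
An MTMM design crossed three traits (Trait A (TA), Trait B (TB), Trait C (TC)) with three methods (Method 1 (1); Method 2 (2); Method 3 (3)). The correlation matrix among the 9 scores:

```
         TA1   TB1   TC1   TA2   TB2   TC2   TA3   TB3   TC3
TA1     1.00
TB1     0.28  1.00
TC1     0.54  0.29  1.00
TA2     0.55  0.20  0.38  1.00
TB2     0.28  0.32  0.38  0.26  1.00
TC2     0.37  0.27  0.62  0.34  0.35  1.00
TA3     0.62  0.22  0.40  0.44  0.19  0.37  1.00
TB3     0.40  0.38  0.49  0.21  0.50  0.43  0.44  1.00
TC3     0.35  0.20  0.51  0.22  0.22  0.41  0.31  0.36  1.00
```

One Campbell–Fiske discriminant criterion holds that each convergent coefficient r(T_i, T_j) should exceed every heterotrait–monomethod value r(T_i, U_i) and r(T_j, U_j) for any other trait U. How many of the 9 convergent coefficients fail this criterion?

Checking each validity diagonal entry against its comparison values:
TA (methods 1·2): 0.55 vs {0.28, 0.26, 0.54, 0.34} → pass.
TA (methods 1·3): 0.62 vs {0.28, 0.44, 0.54, 0.31} → pass.
TA (methods 2·3): 0.44 vs {0.26, 0.44, 0.34, 0.31} → fail.
TB (methods 1·2): 0.32 vs {0.28, 0.26, 0.29, 0.35} → fail.
TB (methods 1·3): 0.38 vs {0.28, 0.44, 0.29, 0.36} → fail.
TB (methods 2·3): 0.50 vs {0.26, 0.44, 0.35, 0.36} → pass.
TC (methods 1·2): 0.62 vs {0.54, 0.34, 0.29, 0.35} → pass.
TC (methods 1·3): 0.51 vs {0.54, 0.31, 0.29, 0.36} → fail.
TC (methods 2·3): 0.41 vs {0.34, 0.31, 0.35, 0.36} → pass.
4 of 9 fail.

4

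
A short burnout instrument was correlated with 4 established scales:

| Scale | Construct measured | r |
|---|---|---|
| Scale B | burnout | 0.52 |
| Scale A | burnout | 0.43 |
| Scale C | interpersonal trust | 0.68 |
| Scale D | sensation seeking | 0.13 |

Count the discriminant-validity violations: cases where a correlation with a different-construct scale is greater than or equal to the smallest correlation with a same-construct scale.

1

Convergent (same construct = burnout): Scale B, Scale A.
Smallest convergent = 0.43. Discriminant values: 0.68, 0.13; count ≥ 0.43 → 1.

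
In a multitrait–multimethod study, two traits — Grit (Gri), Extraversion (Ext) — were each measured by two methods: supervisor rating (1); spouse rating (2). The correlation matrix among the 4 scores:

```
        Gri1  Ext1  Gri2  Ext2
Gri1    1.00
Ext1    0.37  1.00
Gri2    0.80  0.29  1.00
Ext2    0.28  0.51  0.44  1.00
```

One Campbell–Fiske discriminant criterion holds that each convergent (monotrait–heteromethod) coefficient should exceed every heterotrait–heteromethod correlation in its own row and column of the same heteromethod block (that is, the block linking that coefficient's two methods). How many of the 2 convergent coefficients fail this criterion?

0

Convergent coefficients and their comparison sets:
Gri (methods 1·2): 0.80 vs {0.28, 0.29} → pass.
Ext (methods 1·2): 0.51 vs {0.29, 0.28} → pass.
0 of 2 fail.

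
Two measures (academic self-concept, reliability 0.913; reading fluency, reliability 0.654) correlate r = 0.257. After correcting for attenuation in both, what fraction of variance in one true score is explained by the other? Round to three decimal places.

0.111

Disattenuated r = 0.257 / √(0.913 × 0.654) = 0.257 / 0.7727 = 0.3326.
Shared true-score variance = 0.3326² = 0.1106 ≈ 0.111.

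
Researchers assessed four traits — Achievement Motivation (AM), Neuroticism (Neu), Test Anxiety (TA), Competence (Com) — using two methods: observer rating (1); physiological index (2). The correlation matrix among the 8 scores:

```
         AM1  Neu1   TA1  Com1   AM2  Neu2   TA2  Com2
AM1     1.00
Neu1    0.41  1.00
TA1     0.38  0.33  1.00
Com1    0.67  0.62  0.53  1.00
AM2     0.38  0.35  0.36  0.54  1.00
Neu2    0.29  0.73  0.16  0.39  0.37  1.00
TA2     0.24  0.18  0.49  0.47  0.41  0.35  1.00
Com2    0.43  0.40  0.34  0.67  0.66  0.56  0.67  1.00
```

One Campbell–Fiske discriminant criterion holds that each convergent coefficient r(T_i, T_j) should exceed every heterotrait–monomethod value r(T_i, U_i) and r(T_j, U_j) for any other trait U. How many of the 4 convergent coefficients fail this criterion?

Each convergent coefficient versus the relevant comparison correlations:
AM (methods 1·2): 0.38 vs {0.41, 0.37, 0.38, 0.41, 0.67, 0.66} → fail.
Neu (methods 1·2): 0.73 vs {0.41, 0.37, 0.33, 0.35, 0.62, 0.56} → pass.
TA (methods 1·2): 0.49 vs {0.38, 0.41, 0.33, 0.35, 0.53, 0.67} → fail.
Com (methods 1·2): 0.67 vs {0.67, 0.66, 0.62, 0.56, 0.53, 0.67} → fail.
3 of 4 fail.

3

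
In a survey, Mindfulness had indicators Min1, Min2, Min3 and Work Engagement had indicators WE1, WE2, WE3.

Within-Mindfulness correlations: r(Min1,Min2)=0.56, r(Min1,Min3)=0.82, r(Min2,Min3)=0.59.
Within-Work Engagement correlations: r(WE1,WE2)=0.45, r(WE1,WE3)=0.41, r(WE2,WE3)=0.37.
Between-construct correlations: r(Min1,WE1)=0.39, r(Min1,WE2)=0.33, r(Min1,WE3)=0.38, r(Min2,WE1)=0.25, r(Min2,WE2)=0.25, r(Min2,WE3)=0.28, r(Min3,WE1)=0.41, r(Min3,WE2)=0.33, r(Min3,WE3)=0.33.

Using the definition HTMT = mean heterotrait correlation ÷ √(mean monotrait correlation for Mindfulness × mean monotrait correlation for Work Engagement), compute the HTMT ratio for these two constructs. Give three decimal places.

Mean heterotrait r = 2.95/9 = 0.3278.
Mean within-Min = 1.97/3 = 0.6567; mean within-WE = 1.23/3 = 0.4100.
Geometric mean = √(0.6567 × 0.4100) = 0.5189.
HTMT = 0.3278 / 0.5189 = 0.632.

0.632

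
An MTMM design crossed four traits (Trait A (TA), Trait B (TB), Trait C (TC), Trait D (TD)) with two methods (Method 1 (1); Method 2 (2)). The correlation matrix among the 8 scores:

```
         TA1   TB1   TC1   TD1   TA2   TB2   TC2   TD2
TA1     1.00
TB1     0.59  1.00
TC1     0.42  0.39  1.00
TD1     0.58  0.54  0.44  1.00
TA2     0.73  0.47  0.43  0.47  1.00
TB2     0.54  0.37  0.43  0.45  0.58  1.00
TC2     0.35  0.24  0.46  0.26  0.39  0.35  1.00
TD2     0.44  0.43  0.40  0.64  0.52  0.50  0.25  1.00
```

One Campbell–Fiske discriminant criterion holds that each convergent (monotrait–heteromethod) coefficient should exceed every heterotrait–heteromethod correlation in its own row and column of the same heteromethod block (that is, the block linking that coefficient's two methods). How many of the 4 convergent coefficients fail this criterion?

1

Each convergent coefficient versus the relevant comparison correlations:
TA (methods 1·2): 0.73 vs {0.54, 0.47, 0.35, 0.43, 0.44, 0.47} → pass.
TB (methods 1·2): 0.37 vs {0.47, 0.54, 0.24, 0.43, 0.43, 0.45} → fail.
TC (methods 1·2): 0.46 vs {0.43, 0.35, 0.43, 0.24, 0.40, 0.26} → pass.
TD (methods 1·2): 0.64 vs {0.47, 0.44, 0.45, 0.43, 0.26, 0.40} → pass.
1 of 4 fail.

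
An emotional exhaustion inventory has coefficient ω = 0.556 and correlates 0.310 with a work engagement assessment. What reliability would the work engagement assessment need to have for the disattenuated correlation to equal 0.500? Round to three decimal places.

0.691

r_true = r_obs / √(r_xx · r_yy) ⇒ 0.500 = 0.310 / √(0.556 · r_yy).
√(0.556 · r_yy) = 0.310 / 0.500 = 0.6200; 0.556 · r_yy = 0.3844; r_yy = 0.3844 / 0.556 ≈ 0.691.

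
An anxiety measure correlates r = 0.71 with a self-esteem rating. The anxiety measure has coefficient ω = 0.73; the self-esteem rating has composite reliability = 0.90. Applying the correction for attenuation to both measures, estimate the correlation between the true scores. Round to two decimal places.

0.88

r_true = r_obs / √(r_xx · r_yy) = 0.71 / √(0.73 × 0.90) = 0.71 / √0.6570 = 0.71 / 0.8106 ≈ 0.88.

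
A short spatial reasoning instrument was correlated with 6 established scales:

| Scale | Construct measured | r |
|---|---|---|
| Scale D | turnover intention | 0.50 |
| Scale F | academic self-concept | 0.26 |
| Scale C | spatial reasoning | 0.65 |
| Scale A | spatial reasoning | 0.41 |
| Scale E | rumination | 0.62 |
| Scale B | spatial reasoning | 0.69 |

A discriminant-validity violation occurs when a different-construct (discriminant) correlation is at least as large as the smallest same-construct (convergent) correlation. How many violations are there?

2

Convergent (same construct = spatial reasoning): Scale C, Scale A, Scale B.
Smallest convergent = 0.41. Discriminant values: 0.50, 0.26, 0.62; count ≥ 0.41 → 2.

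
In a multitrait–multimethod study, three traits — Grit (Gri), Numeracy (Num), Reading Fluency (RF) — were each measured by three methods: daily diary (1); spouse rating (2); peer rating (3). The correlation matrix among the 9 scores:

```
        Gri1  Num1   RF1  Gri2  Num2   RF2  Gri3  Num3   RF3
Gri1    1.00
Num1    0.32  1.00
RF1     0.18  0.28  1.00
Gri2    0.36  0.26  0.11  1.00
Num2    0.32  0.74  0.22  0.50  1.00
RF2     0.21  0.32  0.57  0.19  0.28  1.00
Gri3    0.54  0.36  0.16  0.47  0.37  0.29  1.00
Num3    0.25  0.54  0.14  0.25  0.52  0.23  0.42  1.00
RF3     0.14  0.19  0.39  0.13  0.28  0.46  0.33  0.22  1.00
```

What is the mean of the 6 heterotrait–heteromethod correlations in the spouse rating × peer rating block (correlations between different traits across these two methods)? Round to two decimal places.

0.26

HTHM values (method 2 × method 3): 0.25, 0.13, 0.37, 0.28, 0.29, 0.23; mean = 1.55/6 = 0.26.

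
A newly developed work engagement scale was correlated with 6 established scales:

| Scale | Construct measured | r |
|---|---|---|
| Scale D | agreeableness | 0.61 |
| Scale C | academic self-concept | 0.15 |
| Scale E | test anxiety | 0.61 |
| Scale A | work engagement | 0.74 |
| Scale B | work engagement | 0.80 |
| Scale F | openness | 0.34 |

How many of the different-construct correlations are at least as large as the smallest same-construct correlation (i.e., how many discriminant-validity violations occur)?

0

Convergent (same construct = work engagement): Scale A, Scale B.
Smallest convergent = 0.74. Discriminant values: 0.61, 0.15, 0.61, 0.34; count ≥ 0.74 → 0.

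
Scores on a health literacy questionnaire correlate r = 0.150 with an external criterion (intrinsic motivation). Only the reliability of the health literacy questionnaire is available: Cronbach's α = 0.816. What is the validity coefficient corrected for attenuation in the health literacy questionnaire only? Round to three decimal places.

0.166

Single correction: r_c = r_obs / √r_xx = 0.150 / √0.816 = 0.150 / 0.9033 ≈ 0.166.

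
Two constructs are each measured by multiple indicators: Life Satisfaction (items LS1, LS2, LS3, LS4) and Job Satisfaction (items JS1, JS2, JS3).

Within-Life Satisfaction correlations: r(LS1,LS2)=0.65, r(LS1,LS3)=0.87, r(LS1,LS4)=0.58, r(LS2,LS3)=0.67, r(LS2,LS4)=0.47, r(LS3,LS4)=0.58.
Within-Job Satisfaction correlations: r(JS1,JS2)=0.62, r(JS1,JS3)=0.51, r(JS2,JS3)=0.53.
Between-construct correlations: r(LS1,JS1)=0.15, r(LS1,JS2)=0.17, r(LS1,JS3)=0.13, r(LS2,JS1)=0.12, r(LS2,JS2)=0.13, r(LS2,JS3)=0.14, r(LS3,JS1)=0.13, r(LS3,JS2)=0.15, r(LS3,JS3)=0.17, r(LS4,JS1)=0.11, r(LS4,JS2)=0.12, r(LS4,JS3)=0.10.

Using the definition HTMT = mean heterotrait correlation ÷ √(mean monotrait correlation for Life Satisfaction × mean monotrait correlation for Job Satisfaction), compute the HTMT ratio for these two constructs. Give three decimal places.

Between-construct mean = 1.62/12 = 0.1350.
Mean within-LS = 3.82/6 = 0.6367; mean within-JS = 1.66/3 = 0.5533.
Geometric mean = √(0.6367 × 0.5533) = 0.5935.
HTMT = 0.1350 / 0.5935 = 0.227.

0.227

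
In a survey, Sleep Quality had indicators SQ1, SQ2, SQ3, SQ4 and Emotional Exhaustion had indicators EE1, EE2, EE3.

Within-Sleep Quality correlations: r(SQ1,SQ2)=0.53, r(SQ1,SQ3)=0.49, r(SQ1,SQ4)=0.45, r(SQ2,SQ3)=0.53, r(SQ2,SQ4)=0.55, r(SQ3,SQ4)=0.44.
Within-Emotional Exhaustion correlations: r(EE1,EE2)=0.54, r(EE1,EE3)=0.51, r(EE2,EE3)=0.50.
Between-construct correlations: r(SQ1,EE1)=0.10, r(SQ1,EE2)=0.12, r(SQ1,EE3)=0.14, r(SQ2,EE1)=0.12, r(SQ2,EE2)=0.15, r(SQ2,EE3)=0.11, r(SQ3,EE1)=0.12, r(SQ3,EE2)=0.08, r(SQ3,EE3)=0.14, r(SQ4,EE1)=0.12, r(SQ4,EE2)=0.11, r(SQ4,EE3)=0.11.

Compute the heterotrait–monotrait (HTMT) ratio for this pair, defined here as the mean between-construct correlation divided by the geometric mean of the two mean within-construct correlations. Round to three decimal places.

0.233

Mean heterotrait r = 1.42/12 = 0.1183.
Mean within-SQ = 2.99/6 = 0.4983; mean within-EE = 1.55/3 = 0.5167.
Geometric mean = √(0.4983 × 0.5167) = 0.5074.
HTMT = 0.1183 / 0.5074 = 0.233.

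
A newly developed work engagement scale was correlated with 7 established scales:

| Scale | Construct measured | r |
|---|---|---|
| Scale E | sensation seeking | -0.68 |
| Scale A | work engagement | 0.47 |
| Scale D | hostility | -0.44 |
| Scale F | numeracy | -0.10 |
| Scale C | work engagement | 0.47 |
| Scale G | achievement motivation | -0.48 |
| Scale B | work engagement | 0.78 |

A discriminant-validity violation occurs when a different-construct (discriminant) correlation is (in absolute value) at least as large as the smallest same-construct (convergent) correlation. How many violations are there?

Convergent (same construct = work engagement): Scale A, Scale C, Scale B.
Smallest convergent = 0.47. Discriminant |r|: 0.68, 0.44, 0.10, 0.48; count ≥ 0.47 → 2.

2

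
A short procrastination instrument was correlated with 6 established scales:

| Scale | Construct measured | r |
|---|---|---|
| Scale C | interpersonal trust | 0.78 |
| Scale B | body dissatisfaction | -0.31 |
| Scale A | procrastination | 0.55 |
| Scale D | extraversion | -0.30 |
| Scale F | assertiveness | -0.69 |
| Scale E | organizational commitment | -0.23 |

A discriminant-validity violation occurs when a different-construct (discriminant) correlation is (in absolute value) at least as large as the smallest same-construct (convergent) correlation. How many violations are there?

Convergent (same construct = procrastination): Scale A.
Smallest convergent = 0.55. Discriminant |r|: 0.78, 0.31, 0.30, 0.69, 0.23; count ≥ 0.55 → 2.

2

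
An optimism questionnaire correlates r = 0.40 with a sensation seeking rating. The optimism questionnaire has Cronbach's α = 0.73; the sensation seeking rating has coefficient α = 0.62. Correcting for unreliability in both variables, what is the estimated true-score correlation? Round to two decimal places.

r_true = r_obs / √(r_xx · r_yy) = 0.40 / √(0.73 × 0.62) = 0.40 / √0.4526 = 0.40 / 0.6728 ≈ 0.59.

0.59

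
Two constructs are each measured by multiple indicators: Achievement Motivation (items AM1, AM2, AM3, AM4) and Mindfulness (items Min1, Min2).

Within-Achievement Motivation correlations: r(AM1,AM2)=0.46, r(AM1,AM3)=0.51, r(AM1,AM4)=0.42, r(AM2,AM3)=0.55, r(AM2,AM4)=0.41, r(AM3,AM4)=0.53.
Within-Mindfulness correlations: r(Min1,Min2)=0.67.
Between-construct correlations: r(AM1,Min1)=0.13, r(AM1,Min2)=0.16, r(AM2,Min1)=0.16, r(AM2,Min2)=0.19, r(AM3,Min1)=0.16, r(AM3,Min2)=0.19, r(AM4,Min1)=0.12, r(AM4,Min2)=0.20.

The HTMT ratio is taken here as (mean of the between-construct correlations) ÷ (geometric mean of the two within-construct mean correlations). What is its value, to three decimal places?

Between-construct mean = 1.31/8 = 0.1638.
Mean within-AM = 2.88/6 = 0.4800; mean within-Min = 0.67/1 = 0.6700.
Geometric mean = √(0.4800 × 0.6700) = 0.5671.
HTMT = 0.1638 / 0.5671 = 0.289.

0.289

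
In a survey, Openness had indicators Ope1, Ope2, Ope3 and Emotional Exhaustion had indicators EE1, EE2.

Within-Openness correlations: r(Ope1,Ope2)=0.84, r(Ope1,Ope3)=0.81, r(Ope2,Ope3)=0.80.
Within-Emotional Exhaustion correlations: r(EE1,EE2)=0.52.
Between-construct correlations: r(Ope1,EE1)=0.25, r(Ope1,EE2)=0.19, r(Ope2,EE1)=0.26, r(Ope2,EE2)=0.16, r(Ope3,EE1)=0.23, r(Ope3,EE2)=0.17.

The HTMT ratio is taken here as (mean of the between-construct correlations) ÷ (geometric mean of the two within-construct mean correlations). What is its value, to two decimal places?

0.32

Mean between = 1.26/6 = 0.2100.
Mean within-Ope = 2.45/3 = 0.8167; mean within-EE = 0.52/1 = 0.5200.
Geometric mean = √(0.8167 × 0.5200) = 0.6517.
HTMT = 0.2100 / 0.6517 = 0.32.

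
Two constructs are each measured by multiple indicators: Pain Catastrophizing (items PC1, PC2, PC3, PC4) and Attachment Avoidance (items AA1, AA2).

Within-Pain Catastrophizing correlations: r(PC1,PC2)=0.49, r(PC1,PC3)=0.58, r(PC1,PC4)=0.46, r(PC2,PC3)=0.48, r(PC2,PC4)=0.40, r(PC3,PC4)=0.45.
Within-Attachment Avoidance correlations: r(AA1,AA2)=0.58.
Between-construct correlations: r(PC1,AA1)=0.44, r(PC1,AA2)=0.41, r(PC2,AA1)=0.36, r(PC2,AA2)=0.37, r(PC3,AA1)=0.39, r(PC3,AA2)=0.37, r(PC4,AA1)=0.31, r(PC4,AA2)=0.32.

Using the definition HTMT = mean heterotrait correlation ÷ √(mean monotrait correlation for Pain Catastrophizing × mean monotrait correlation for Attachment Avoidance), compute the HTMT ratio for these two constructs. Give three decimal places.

0.706

Mean between = 2.97/8 = 0.3713.
Mean within-PC = 2.86/6 = 0.4767; mean within-AA = 0.58/1 = 0.5800.
Geometric mean = √(0.4767 × 0.5800) = 0.5258.
HTMT = 0.3713 / 0.5258 = 0.706.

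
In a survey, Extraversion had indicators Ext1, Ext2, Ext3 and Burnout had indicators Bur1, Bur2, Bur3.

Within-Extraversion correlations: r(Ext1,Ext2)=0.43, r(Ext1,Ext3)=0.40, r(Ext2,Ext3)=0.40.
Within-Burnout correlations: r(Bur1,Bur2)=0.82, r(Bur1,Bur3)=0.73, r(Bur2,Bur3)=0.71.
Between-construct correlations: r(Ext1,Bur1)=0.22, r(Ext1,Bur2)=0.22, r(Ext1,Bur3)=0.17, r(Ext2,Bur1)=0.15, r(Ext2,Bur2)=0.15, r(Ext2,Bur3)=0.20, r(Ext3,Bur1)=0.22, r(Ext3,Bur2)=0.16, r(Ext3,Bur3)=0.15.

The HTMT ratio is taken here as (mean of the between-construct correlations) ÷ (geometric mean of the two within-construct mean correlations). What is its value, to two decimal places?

0.33

Mean between = 1.64/9 = 0.1822.
Mean within-Ext = 1.23/3 = 0.4100; mean within-Bur = 2.26/3 = 0.7533.
Geometric mean = √(0.4100 × 0.7533) = 0.5557.
HTMT = 0.1822 / 0.5557 = 0.33.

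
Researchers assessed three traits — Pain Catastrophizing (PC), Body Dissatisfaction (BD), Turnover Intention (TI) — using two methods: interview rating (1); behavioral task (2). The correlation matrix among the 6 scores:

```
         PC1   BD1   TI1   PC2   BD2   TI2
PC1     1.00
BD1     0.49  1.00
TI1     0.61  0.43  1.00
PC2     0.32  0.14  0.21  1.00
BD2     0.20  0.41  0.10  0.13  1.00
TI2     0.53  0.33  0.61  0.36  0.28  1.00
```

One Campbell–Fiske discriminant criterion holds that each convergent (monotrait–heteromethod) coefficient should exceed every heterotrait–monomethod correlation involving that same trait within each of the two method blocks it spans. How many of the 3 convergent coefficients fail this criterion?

Each convergent coefficient versus the relevant comparison correlations:
PC (methods 1·2): 0.32 vs {0.49, 0.13, 0.61, 0.36} → fail.
BD (methods 1·2): 0.41 vs {0.49, 0.13, 0.43, 0.28} → fail.
TI (methods 1·2): 0.61 vs {0.61, 0.36, 0.43, 0.28} → fail.
3 of 3 fail.

3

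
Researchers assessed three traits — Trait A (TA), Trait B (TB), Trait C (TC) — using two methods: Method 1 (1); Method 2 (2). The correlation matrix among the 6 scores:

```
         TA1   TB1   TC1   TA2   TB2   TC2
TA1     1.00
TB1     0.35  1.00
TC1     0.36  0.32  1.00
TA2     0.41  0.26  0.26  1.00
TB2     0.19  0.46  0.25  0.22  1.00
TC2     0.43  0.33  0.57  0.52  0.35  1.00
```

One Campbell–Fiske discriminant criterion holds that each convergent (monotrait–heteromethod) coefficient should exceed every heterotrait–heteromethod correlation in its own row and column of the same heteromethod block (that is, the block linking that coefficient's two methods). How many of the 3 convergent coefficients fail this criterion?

1

Convergent coefficients and their comparison sets:
TA (methods 1·2): 0.41 vs {0.19, 0.26, 0.43, 0.26} → fail.
TB (methods 1·2): 0.46 vs {0.26, 0.19, 0.33, 0.25} → pass.
TC (methods 1·2): 0.57 vs {0.26, 0.43, 0.25, 0.33} → pass.
1 of 3 fail.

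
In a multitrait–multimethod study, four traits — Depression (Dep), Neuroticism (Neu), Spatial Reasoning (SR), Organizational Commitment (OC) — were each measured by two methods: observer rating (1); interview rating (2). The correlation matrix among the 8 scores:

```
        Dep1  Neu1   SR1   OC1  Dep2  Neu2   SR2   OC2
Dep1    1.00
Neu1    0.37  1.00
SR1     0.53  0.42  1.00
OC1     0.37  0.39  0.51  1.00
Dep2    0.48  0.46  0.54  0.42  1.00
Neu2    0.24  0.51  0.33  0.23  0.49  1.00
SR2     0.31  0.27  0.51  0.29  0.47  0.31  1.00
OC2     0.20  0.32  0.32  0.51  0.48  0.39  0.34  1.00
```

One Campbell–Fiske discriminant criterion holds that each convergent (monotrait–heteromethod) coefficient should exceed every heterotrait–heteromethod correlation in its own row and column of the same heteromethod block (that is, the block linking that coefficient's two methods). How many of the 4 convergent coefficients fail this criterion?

2

Convergent coefficients and their comparison sets:
Dep (methods 1·2): 0.48 vs {0.24, 0.46, 0.31, 0.54, 0.20, 0.42} → fail.
Neu (methods 1·2): 0.51 vs {0.46, 0.24, 0.27, 0.33, 0.32, 0.23} → pass.
SR (methods 1·2): 0.51 vs {0.54, 0.31, 0.33, 0.27, 0.32, 0.29} → fail.
OC (methods 1·2): 0.51 vs {0.42, 0.20, 0.23, 0.32, 0.29, 0.32} → pass.
2 of 4 fail.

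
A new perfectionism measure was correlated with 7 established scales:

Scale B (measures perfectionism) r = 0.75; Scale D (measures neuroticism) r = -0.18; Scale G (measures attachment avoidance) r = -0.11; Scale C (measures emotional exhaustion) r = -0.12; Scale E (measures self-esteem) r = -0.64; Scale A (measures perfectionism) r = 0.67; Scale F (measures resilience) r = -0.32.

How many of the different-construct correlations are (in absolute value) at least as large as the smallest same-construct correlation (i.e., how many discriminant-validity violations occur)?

0

Convergent (same construct = perfectionism): Scale B, Scale A.
Smallest convergent = 0.67. Discriminant |r|: 0.18, 0.11, 0.12, 0.64, 0.32; count ≥ 0.67 → 0.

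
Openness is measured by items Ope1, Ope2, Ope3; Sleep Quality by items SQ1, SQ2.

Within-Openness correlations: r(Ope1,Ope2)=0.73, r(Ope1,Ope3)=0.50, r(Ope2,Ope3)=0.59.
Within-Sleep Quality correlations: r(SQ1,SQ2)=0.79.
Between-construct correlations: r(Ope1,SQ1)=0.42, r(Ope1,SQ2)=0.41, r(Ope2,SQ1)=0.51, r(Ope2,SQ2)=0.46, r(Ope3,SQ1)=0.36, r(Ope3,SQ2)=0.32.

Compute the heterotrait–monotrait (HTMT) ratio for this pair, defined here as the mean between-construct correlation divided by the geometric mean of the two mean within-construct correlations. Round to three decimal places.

Mean heterotrait r = 2.48/6 = 0.4133.
Mean within-Ope = 1.82/3 = 0.6067; mean within-SQ = 0.79/1 = 0.7900.
Geometric mean = √(0.6067 × 0.7900) = 0.6923.
HTMT = 0.4133 / 0.6923 = 0.597.

0.597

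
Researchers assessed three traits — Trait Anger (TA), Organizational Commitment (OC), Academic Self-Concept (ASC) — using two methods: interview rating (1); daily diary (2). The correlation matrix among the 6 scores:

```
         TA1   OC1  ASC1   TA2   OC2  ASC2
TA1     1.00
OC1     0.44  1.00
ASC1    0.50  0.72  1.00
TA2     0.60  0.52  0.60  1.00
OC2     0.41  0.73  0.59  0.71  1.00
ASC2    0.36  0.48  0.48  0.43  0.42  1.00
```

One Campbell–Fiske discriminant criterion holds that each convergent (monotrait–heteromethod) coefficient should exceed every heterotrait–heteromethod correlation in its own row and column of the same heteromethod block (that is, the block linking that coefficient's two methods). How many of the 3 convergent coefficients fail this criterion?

Each convergent coefficient versus the relevant comparison correlations:
TA (methods 1·2): 0.60 vs {0.41, 0.52, 0.36, 0.60} → fail.
OC (methods 1·2): 0.73 vs {0.52, 0.41, 0.48, 0.59} → pass.
ASC (methods 1·2): 0.48 vs {0.60, 0.36, 0.59, 0.48} → fail.
2 of 3 fail.

2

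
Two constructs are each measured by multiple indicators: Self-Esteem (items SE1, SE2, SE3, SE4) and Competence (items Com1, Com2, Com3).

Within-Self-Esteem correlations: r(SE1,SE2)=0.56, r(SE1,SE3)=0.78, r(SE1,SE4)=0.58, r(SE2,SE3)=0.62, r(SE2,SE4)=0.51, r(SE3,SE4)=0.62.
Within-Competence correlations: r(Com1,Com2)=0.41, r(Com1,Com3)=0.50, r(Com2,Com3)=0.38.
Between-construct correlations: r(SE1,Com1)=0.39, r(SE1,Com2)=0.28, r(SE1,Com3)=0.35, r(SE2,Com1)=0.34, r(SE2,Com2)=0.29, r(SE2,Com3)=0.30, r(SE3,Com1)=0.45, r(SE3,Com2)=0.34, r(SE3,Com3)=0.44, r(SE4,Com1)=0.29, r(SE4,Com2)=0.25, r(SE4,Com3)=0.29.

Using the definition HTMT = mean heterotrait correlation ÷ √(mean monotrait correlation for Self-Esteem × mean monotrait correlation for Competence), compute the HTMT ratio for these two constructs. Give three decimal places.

0.652

Mean between = 4.01/12 = 0.3342.
Mean within-SE = 3.67/6 = 0.6117; mean within-Com = 1.29/3 = 0.4300.
Geometric mean = √(0.6117 × 0.4300) = 0.5129.
HTMT = 0.3342 / 0.5129 = 0.652.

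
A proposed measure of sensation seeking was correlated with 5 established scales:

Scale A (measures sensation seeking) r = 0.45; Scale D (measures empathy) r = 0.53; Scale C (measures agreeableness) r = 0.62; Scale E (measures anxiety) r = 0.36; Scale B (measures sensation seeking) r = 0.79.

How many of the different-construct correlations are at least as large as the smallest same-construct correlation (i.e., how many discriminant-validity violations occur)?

Convergent (same construct = sensation seeking): Scale A, Scale B.
Smallest convergent = 0.45. Discriminant values: 0.53, 0.62, 0.36; count ≥ 0.45 → 2.

2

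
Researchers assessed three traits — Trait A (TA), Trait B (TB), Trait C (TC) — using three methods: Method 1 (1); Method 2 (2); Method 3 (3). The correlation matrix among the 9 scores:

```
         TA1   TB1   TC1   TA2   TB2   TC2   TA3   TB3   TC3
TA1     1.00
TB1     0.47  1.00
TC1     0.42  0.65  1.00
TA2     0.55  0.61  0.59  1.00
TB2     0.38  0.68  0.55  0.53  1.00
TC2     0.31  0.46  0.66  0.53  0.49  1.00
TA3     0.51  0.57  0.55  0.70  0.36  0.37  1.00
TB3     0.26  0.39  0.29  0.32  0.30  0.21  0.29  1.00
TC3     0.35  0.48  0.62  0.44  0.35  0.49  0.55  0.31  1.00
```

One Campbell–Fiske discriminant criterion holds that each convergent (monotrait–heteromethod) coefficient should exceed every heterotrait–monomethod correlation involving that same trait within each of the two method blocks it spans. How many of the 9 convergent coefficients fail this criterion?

Convergent coefficients and their comparison sets:
TA (methods 1·2): 0.55 vs {0.47, 0.53, 0.42, 0.53} → pass.
TA (methods 1·3): 0.51 vs {0.47, 0.29, 0.42, 0.55} → fail.
TA (methods 2·3): 0.70 vs {0.53, 0.29, 0.53, 0.55} → pass.
TB (methods 1·2): 0.68 vs {0.47, 0.53, 0.65, 0.49} → pass.
TB (methods 1·3): 0.39 vs {0.47, 0.29, 0.65, 0.31} → fail.
TB (methods 2·3): 0.30 vs {0.53, 0.29, 0.49, 0.31} → fail.
TC (methods 1·2): 0.66 vs {0.42, 0.53, 0.65, 0.49} → pass.
TC (methods 1·3): 0.62 vs {0.42, 0.55, 0.65, 0.31} → fail.
TC (methods 2·3): 0.49 vs {0.53, 0.55, 0.49, 0.31} → fail.
5 of 9 fail.

5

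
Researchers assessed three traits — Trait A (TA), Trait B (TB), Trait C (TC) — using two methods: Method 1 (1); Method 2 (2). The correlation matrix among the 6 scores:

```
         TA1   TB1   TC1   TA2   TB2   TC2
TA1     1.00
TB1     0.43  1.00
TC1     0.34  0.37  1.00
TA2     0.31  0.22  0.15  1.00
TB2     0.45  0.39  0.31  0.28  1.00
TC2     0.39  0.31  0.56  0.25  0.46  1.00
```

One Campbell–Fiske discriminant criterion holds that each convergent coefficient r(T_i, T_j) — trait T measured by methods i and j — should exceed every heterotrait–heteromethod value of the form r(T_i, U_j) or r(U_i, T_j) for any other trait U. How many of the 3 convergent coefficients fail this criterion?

Convergent coefficients and their comparison sets:
TA (methods 1·2): 0.31 vs {0.45, 0.22, 0.39, 0.15} → fail.
TB (methods 1·2): 0.39 vs {0.22, 0.45, 0.31, 0.31} → fail.
TC (methods 1·2): 0.56 vs {0.15, 0.39, 0.31, 0.31} → pass.
2 of 3 fail.

2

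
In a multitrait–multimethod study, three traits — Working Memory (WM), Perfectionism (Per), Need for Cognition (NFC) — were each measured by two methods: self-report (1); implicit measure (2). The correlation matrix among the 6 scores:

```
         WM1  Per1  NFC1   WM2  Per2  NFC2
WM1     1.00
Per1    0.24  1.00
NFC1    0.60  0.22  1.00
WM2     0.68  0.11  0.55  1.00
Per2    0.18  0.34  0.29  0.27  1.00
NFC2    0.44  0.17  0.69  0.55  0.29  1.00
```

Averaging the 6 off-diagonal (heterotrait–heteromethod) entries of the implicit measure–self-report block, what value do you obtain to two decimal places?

HTHM values (method 2 × method 1): 0.11, 0.55, 0.18, 0.29, 0.44, 0.17; mean = 1.74/6 = 0.29.

0.29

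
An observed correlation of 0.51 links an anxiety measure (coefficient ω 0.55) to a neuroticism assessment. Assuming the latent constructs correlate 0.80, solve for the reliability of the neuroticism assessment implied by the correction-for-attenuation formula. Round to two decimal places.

r_true = r_obs / √(r_xx · r_yy) ⇒ 0.80 = 0.51 / √(0.55 · r_yy).
√(0.55 · r_yy) = 0.51 / 0.80 = 0.6375; 0.55 · r_yy = 0.4064; r_yy = 0.4064 / 0.55 ≈ 0.74.

0.74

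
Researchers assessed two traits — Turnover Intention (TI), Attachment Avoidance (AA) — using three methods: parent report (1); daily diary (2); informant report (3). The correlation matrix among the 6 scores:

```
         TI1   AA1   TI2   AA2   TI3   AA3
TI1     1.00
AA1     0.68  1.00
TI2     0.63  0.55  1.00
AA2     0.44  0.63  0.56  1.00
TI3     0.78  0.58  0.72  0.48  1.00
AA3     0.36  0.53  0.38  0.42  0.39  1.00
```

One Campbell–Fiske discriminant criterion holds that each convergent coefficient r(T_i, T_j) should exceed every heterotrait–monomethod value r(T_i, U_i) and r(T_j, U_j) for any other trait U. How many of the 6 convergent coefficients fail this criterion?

4

Checking each validity diagonal entry against its comparison values:
TI (methods 1·2): 0.63 vs {0.68, 0.56} → fail.
TI (methods 1·3): 0.78 vs {0.68, 0.39} → pass.
TI (methods 2·3): 0.72 vs {0.56, 0.39} → pass.
AA (methods 1·2): 0.63 vs {0.68, 0.56} → fail.
AA (methods 1·3): 0.53 vs {0.68, 0.39} → fail.
AA (methods 2·3): 0.42 vs {0.56, 0.39} → fail.
4 of 6 fail.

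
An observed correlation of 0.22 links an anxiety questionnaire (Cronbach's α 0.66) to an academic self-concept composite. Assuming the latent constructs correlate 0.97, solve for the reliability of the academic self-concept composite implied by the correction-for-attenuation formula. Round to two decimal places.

0.08

r_true = r_obs / √(r_xx · r_yy) ⇒ 0.97 = 0.22 / √(0.66 · r_yy).
√(0.66 · r_yy) = 0.22 / 0.97 = 0.2268; 0.66 · r_yy = 0.0514; r_yy = 0.0514 / 0.66 ≈ 0.08.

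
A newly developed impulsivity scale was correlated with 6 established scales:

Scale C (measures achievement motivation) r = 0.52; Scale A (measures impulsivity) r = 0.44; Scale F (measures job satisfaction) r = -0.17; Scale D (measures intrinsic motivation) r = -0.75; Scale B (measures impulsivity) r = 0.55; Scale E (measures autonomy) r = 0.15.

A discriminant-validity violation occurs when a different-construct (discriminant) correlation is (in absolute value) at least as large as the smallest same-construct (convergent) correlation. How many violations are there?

Convergent (same construct = impulsivity): Scale A, Scale B.
Smallest convergent = 0.44. Discriminant |r|: 0.52, 0.17, 0.75, 0.15; count ≥ 0.44 → 2.

2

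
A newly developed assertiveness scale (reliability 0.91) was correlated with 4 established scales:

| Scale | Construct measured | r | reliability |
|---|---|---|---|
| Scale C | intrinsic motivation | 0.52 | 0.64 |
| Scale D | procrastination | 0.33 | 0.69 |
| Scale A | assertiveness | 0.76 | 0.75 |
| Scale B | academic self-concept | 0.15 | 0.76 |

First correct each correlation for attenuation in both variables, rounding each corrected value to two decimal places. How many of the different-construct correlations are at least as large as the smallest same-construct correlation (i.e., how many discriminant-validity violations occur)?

Disattenuated r (r / √(r_scale · r_new)):
  Scale C (disc): 0.52 / √(0.64·0.91) = 0.68
  Scale D (disc): 0.33 / √(0.69·0.91) = 0.42
  Scale A (conv): 0.76 / √(0.75·0.91) = 0.92
  Scale B (disc): 0.15 / √(0.76·0.91) = 0.18
Smallest convergent = 0.92. Discriminant values: 0.68, 0.42, 0.18; count ≥ 0.92 → 0.

0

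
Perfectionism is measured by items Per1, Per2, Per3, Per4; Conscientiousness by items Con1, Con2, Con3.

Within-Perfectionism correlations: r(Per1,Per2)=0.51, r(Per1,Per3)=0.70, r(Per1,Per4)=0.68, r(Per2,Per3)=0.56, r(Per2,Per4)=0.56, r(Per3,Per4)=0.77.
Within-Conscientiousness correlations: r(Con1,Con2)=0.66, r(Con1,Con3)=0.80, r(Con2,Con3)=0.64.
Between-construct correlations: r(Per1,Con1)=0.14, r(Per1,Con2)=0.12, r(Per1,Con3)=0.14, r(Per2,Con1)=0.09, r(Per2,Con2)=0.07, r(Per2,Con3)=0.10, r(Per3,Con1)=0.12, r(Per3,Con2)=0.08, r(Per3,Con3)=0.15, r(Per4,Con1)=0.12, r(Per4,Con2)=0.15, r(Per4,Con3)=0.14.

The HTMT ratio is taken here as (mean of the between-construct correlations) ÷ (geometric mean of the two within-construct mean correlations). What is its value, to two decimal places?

Between-construct mean = 1.42/12 = 0.1183.
Mean within-Per = 3.78/6 = 0.6300; mean within-Con = 2.10/3 = 0.7000.
Geometric mean = √(0.6300 × 0.7000) = 0.6641.
HTMT = 0.1183 / 0.6641 = 0.18.

0.18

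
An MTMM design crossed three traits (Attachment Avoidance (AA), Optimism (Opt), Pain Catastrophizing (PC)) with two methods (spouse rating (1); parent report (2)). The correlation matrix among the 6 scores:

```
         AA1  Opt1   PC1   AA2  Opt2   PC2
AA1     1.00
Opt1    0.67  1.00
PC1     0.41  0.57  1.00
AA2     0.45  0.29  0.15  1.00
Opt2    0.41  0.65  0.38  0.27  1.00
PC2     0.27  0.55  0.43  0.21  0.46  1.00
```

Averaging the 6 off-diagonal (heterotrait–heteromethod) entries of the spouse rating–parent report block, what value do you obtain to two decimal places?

HTHM values (method 1 × method 2): 0.41, 0.27, 0.29, 0.55, 0.15, 0.38; mean = 2.05/6 = 0.34.

0.34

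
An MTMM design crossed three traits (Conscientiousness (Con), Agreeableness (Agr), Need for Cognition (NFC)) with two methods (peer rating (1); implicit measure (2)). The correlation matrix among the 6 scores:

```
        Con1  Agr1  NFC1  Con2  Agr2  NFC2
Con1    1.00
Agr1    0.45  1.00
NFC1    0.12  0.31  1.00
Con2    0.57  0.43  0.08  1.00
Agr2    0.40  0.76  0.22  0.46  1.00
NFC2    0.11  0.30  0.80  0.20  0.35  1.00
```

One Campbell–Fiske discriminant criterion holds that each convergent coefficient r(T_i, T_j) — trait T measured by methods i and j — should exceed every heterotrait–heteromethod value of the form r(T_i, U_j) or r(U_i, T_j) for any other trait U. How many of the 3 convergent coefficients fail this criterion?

Each convergent coefficient versus the relevant comparison correlations:
Con (methods 1·2): 0.57 vs {0.40, 0.43, 0.11, 0.08} → pass.
Agr (methods 1·2): 0.76 vs {0.43, 0.40, 0.30, 0.22} → pass.
NFC (methods 1·2): 0.80 vs {0.08, 0.11, 0.22, 0.30} → pass.
0 of 3 fail.

0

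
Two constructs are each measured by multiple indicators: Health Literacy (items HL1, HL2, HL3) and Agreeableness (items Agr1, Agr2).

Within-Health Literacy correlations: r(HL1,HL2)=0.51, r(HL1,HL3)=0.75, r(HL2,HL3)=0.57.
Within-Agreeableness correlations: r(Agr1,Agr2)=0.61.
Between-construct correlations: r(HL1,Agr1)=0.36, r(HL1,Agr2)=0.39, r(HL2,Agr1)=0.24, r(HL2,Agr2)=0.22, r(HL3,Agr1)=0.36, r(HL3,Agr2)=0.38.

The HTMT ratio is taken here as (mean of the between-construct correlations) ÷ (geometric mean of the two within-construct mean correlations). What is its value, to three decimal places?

Between-construct mean = 1.95/6 = 0.3250.
Mean within-HL = 1.83/3 = 0.6100; mean within-Agr = 0.61/1 = 0.6100.
Geometric mean = √(0.6100 × 0.6100) = 0.6100.
HTMT = 0.3250 / 0.6100 = 0.533.

0.533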